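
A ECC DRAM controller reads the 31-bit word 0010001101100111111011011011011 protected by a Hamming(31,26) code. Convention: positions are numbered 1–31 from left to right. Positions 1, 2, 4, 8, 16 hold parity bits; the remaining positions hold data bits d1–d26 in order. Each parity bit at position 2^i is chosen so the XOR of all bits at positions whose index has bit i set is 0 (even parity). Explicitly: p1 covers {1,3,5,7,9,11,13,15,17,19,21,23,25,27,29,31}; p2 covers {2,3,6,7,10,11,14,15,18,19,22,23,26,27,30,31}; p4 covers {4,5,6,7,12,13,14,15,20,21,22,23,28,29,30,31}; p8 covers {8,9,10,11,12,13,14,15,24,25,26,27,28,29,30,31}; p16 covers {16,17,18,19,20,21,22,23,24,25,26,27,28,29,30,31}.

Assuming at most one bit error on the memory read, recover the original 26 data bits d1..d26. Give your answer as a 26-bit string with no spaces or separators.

s1 (pos 1,3,5,7,9,11,13,15,17,19,21,23,25,27,29,31): 0⊕1⊕0⊕1⊕0⊕1⊕0⊕1⊕1⊕1⊕1⊕0⊕1⊕1⊕0⊕1 = 0
s2 (pos 2,3,6,7,10,11,14,15,18,19,22,23,26,27,30,31): 0⊕1⊕0⊕1⊕1⊕1⊕1⊕1⊕1⊕1⊕1⊕0⊕0⊕1⊕1⊕1 = 0
s4 (pos 4,5,6,7,12,13,14,15,20,21,22,23,28,29,30,31): 0⊕0⊕0⊕1⊕0⊕0⊕1⊕1⊕0⊕1⊕1⊕0⊕1⊕0⊕1⊕1 = 0
s8 (pos 8,9,10,11,12,13,14,15,24,25,26,27,28,29,30,31): 1⊕0⊕1⊕1⊕0⊕0⊕1⊕1⊕1⊕1⊕0⊕1⊕1⊕0⊕1⊕1 = 1
s16 (pos 16,17,18,19,20,21,22,23,24,25,26,27,28,29,30,31): 1⊕1⊕1⊕1⊕0⊕1⊕1⊕0⊕1⊕1⊕0⊕1⊕1⊕0⊕1⊕1 = 0
Syndrome s16…s1 = 01000 → error at position 8.
Flip position 8: 0010001101100111111011011011011 → 0010001001100111111011011011011
Read data bits from positions 3,5,6,7,9,10,11,12,13,14,15,17,18,19,20,21,22,23,24,25,26,27,28,29,30,31: 10010110011111011011011011

10010110011111011011011011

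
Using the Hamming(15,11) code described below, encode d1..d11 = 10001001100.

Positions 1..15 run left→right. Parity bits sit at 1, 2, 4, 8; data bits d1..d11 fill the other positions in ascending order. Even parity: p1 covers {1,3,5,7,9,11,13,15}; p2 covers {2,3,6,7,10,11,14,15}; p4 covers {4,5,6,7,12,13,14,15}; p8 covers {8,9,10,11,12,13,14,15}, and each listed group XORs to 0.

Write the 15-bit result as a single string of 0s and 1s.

Place data at non-parity positions: p1 p2 1 p4 0 0 0 p8 1 0 0 1 1 0 0
p1 (pos 1,3,5,7,9,11,13,15): XOR of data positions = 1⊕0⊕0⊕1⊕0⊕1⊕0 = 1
p2 (pos 2,3,6,7,10,11,14,15): XOR of data positions = 1⊕0⊕0⊕0⊕0⊕0⊕0 = 1
p4 (pos 4,5,6,7,12,13,14,15): XOR of data positions = 0⊕0⊕0⊕1⊕1⊕0⊕0 = 0
p8 (pos 8,9,10,11,12,13,14,15): XOR of data positions = 1⊕0⊕0⊕1⊕1⊕0⊕0 = 1
Codeword: 111000011001100

111000011001100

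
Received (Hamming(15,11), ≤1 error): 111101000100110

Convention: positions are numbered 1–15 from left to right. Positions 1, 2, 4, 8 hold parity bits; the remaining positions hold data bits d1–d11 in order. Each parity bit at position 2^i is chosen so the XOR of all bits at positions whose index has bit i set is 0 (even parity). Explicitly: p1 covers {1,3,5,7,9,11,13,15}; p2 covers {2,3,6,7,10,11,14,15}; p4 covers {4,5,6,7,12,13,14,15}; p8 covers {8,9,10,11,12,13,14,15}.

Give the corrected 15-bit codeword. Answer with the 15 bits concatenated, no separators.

s1 (pos 1,3,5,7,9,11,13,15): 1⊕1⊕0⊕0⊕0⊕0⊕1⊕0 = 1
s2 (pos 2,3,6,7,10,11,14,15): 1⊕1⊕1⊕0⊕1⊕0⊕1⊕0 = 1
s4 (pos 4,5,6,7,12,13,14,15): 1⊕0⊕1⊕0⊕0⊕1⊕1⊕0 = 0
s8 (pos 8,9,10,11,12,13,14,15): 0⊕0⊕1⊕0⊕0⊕1⊕1⊕0 = 1
Syndrome s8…s1 = 1011 → error at position 11.
Flip position 11: 111101000100110 → 111101000110110

111101000110110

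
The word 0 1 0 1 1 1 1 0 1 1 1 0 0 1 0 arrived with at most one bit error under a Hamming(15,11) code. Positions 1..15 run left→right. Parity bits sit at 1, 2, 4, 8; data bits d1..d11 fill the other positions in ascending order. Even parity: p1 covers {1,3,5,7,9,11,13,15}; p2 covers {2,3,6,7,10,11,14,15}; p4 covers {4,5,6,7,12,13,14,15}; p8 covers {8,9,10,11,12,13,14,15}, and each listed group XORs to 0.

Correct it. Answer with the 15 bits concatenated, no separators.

010011101110010

s1 (pos 1,3,5,7,9,11,13,15): 0⊕0⊕1⊕1⊕1⊕1⊕0⊕0 = 0
s2 (pos 2,3,6,7,10,11,14,15): 1⊕0⊕1⊕1⊕1⊕1⊕1⊕0 = 0
s4 (pos 4,5,6,7,12,13,14,15): 1⊕1⊕1⊕1⊕0⊕0⊕1⊕0 = 1
s8 (pos 8,9,10,11,12,13,14,15): 0⊕1⊕1⊕1⊕0⊕0⊕1⊕0 = 0
Syndrome s8…s1 = 0100 → error at position 4.
Flip position 4: 010111101110010 → 010011101110010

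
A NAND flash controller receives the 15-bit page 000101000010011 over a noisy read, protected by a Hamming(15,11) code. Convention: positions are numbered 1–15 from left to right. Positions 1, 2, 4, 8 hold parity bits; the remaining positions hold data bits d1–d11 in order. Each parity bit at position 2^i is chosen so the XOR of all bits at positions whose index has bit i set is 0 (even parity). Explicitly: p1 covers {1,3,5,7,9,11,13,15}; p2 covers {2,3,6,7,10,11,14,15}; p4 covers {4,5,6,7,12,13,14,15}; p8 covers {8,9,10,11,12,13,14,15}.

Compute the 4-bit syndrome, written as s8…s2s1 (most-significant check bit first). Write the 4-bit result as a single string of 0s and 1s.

1000

s1 (pos 1,3,5,7,9,11,13,15): 0⊕0⊕0⊕0⊕0⊕1⊕0⊕1 = 0
s2 (pos 2,3,6,7,10,11,14,15): 0⊕0⊕1⊕0⊕0⊕1⊕1⊕1 = 0
s4 (pos 4,5,6,7,12,13,14,15): 1⊕0⊕1⊕0⊕0⊕0⊕1⊕1 = 0
s8 (pos 8,9,10,11,12,13,14,15): 0⊕0⊕0⊕1⊕0⊕0⊕1⊕1 = 1
Syndrome s8…s1 = 1000 → error at position 8.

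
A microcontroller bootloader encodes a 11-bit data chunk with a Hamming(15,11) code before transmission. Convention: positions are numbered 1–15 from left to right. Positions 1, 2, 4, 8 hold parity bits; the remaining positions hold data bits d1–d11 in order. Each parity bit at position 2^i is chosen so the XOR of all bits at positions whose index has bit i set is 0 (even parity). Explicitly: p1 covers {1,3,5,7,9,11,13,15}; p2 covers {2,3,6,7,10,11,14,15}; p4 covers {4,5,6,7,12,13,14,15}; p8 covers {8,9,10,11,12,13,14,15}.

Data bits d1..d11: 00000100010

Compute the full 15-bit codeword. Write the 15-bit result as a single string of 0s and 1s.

Place data at non-parity positions: p1 p2 0 p4 0 0 0 p8 0 1 0 0 0 1 0
p1 (pos 1,3,5,7,9,11,13,15): XOR of data positions = 0⊕0⊕0⊕0⊕0⊕0⊕0 = 0
p2 (pos 2,3,6,7,10,11,14,15): XOR of data positions = 0⊕0⊕0⊕1⊕0⊕1⊕0 = 0
p4 (pos 4,5,6,7,12,13,14,15): XOR of data positions = 0⊕0⊕0⊕0⊕0⊕1⊕0 = 1
p8 (pos 8,9,10,11,12,13,14,15): XOR of data positions = 0⊕1⊕0⊕0⊕0⊕1⊕0 = 0
Codeword: 000100000100010

000100000100010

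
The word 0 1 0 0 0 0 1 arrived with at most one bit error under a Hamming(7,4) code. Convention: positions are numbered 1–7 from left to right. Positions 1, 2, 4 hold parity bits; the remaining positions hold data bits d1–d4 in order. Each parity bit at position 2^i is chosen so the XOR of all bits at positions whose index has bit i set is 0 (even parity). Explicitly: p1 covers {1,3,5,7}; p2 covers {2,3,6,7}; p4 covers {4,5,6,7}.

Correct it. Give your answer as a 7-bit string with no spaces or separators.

s1 (pos 1,3,5,7): 0⊕0⊕0⊕1 = 1
s2 (pos 2,3,6,7): 1⊕0⊕0⊕1 = 0
s4 (pos 4,5,6,7): 0⊕0⊕0⊕1 = 1
Syndrome s4…s1 = 101 → error at position 5.
Flip position 5: 0100001 → 0100101

0100101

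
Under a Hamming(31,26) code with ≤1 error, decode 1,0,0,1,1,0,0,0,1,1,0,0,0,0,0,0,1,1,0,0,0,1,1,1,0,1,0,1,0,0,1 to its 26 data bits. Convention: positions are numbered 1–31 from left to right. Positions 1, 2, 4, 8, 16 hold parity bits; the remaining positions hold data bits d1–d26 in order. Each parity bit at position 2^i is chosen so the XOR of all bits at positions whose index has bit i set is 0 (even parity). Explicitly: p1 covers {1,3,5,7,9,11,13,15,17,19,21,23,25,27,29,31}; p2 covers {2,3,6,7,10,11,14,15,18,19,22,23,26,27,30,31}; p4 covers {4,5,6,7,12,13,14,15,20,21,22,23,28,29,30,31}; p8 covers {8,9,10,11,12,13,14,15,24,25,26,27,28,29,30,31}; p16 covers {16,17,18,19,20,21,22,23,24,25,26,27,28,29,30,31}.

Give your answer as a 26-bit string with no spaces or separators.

s1 (pos 1,3,5,7,9,11,13,15,17,19,21,23,25,27,29,31): 1⊕0⊕1⊕0⊕1⊕0⊕0⊕0⊕1⊕0⊕0⊕1⊕0⊕0⊕0⊕1 = 0
s2 (pos 2,3,6,7,10,11,14,15,18,19,22,23,26,27,30,31): 0⊕0⊕0⊕0⊕1⊕0⊕0⊕0⊕1⊕0⊕1⊕1⊕1⊕0⊕0⊕1 = 0
s4 (pos 4,5,6,7,12,13,14,15,20,21,22,23,28,29,30,31): 1⊕1⊕0⊕0⊕0⊕0⊕0⊕0⊕0⊕0⊕1⊕1⊕1⊕0⊕0⊕1 = 0
s8 (pos 8,9,10,11,12,13,14,15,24,25,26,27,28,29,30,31): 0⊕1⊕1⊕0⊕0⊕0⊕0⊕0⊕1⊕0⊕1⊕0⊕1⊕0⊕0⊕1 = 0
s16 (pos 16,17,18,19,20,21,22,23,24,25,26,27,28,29,30,31): 0⊕1⊕1⊕0⊕0⊕0⊕1⊕1⊕1⊕0⊕1⊕0⊕1⊕0⊕0⊕1 = 0
Syndrome s16…s1 = 00000 → no error.
Read data bits from positions 3,5,6,7,9,10,11,12,13,14,15,17,18,19,20,21,22,23,24,25,26,27,28,29,30,31: 01001100000110001110101001

01001100000110001110101001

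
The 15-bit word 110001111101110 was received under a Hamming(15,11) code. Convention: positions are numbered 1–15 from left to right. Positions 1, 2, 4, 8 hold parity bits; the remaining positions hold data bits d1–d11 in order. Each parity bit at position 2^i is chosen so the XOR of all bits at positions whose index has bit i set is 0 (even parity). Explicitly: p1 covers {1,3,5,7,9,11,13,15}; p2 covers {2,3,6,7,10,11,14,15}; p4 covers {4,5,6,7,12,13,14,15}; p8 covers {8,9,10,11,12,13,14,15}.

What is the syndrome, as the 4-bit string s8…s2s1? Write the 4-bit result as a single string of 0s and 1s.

0110

s1 (pos 1,3,5,7,9,11,13,15): 1⊕0⊕0⊕1⊕1⊕0⊕1⊕0 = 0
s2 (pos 2,3,6,7,10,11,14,15): 1⊕0⊕1⊕1⊕1⊕0⊕1⊕0 = 1
s4 (pos 4,5,6,7,12,13,14,15): 0⊕0⊕1⊕1⊕1⊕1⊕1⊕0 = 1
s8 (pos 8,9,10,11,12,13,14,15): 1⊕1⊕1⊕0⊕1⊕1⊕1⊕0 = 0
Syndrome s8…s1 = 0110 → error at position 6.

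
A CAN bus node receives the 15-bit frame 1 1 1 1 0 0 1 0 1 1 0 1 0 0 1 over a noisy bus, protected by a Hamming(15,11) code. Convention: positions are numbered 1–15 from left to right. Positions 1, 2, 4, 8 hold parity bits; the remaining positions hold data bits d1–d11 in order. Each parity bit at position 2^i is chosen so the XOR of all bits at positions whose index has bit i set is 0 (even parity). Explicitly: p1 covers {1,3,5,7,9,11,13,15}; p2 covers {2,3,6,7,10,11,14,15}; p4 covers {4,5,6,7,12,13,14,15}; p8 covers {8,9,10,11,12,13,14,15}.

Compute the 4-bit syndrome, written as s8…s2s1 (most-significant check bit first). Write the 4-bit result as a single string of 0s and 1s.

s1 (pos 1,3,5,7,9,11,13,15): 1⊕1⊕0⊕1⊕1⊕0⊕0⊕1 = 1
s2 (pos 2,3,6,7,10,11,14,15): 1⊕1⊕0⊕1⊕1⊕0⊕0⊕1 = 1
s4 (pos 4,5,6,7,12,13,14,15): 1⊕0⊕0⊕1⊕1⊕0⊕0⊕1 = 0
s8 (pos 8,9,10,11,12,13,14,15): 0⊕1⊕1⊕0⊕1⊕0⊕0⊕1 = 0
Syndrome s8…s1 = 0011 → error at position 3.

0011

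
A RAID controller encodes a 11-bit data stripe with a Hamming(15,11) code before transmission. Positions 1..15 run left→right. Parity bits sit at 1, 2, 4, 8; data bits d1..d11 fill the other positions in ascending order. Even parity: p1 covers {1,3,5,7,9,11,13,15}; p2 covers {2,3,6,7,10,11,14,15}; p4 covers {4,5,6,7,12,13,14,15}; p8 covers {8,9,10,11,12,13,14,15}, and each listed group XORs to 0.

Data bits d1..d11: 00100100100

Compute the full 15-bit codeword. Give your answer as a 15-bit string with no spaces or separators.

Place data at non-parity positions: p1 p2 0 p4 0 1 0 p8 0 1 0 0 1 0 0
p1 (pos 1,3,5,7,9,11,13,15): XOR of data positions = 0⊕0⊕0⊕0⊕0⊕1⊕0 = 1
p2 (pos 2,3,6,7,10,11,14,15): XOR of data positions = 0⊕1⊕0⊕1⊕0⊕0⊕0 = 0
p4 (pos 4,5,6,7,12,13,14,15): XOR of data positions = 0⊕1⊕0⊕0⊕1⊕0⊕0 = 0
p8 (pos 8,9,10,11,12,13,14,15): XOR of data positions = 0⊕1⊕0⊕0⊕1⊕0⊕0 = 0
Codeword: 100001000100100

100001000100100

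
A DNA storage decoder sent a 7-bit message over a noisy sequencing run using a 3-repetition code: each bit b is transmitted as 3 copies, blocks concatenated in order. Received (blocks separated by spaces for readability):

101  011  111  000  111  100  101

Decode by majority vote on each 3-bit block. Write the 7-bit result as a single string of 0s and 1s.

1110101

Block 1 (101): 2 ones → 1
Block 2 (011): 2 ones → 1
Block 3 (111): 3 ones → 1
Block 4 (000): 0 ones → 0
Block 5 (111): 3 ones → 1
Block 6 (100): 1 one → 0
Block 7 (101): 2 ones → 1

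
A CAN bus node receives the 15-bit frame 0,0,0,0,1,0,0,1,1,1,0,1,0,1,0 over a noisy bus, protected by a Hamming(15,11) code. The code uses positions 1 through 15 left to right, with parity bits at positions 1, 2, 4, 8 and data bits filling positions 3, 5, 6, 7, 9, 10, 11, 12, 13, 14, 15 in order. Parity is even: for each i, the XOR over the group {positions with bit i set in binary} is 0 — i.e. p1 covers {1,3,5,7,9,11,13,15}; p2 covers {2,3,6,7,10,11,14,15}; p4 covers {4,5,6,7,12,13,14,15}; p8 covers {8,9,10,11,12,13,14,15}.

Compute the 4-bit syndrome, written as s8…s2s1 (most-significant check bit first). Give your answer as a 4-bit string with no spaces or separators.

1100

s1 (pos 1,3,5,7,9,11,13,15): 0⊕0⊕1⊕0⊕1⊕0⊕0⊕0 = 0
s2 (pos 2,3,6,7,10,11,14,15): 0⊕0⊕0⊕0⊕1⊕0⊕1⊕0 = 0
s4 (pos 4,5,6,7,12,13,14,15): 0⊕1⊕0⊕0⊕1⊕0⊕1⊕0 = 1
s8 (pos 8,9,10,11,12,13,14,15): 1⊕1⊕1⊕0⊕1⊕0⊕1⊕0 = 1
Syndrome s8…s1 = 1100 → error at position 12.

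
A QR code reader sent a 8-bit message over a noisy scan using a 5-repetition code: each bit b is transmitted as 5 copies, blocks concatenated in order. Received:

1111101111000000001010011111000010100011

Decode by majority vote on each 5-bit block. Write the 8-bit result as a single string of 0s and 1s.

Block 1 (11111): 5 ones → 1
Block 2 (01111): 4 ones → 1
Block 3 (00000): 0 ones → 0
Block 4 (00010): 1 one → 0
Block 5 (10011): 3 ones → 1
Block 6 (11100): 3 ones → 1
Block 7 (00101): 2 ones → 0
Block 8 (00011): 2 ones → 0

11001100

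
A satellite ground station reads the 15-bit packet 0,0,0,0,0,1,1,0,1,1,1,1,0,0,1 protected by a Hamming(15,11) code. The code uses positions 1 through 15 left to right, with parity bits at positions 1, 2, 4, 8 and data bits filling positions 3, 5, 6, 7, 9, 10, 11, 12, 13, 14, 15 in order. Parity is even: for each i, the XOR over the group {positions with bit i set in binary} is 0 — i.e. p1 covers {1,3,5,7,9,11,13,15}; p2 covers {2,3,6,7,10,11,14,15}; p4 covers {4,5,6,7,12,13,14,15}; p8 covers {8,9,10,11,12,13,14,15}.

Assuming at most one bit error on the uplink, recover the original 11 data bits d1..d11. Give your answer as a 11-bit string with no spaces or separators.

s1 (pos 1,3,5,7,9,11,13,15): 0⊕0⊕0⊕1⊕1⊕1⊕0⊕1 = 0
s2 (pos 2,3,6,7,10,11,14,15): 0⊕0⊕1⊕1⊕1⊕1⊕0⊕1 = 1
s4 (pos 4,5,6,7,12,13,14,15): 0⊕0⊕1⊕1⊕1⊕0⊕0⊕1 = 0
s8 (pos 8,9,10,11,12,13,14,15): 0⊕1⊕1⊕1⊕1⊕0⊕0⊕1 = 1
Syndrome s8…s1 = 1010 → error at position 10.
Flip position 10: 000001101111001 → 000001101011001
Read data bits from positions 3,5,6,7,9,10,11,12,13,14,15: 00111011001

00111011001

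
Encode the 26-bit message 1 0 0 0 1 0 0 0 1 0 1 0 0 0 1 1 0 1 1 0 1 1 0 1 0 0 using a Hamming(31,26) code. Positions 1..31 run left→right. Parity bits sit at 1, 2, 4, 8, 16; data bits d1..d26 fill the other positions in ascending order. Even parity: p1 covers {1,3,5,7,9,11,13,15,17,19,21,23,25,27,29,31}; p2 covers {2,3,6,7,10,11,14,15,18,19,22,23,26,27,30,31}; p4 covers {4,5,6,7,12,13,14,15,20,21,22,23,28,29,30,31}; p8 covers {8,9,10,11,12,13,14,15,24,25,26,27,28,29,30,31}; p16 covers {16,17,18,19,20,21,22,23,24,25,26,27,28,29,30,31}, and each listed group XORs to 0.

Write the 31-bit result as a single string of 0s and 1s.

0110000110001011000110110110100

Place data at non-parity positions: p1 p2 1 p4 0 0 0 p8 1 0 0 0 1 0 1 p16 0 0 0 1 1 0 1 1 0 1 1 0 1 0 0
p1 (pos 1,3,5,7,9,11,13,15,17,19,21,23,25,27,29,31): XOR of data positions = 1⊕0⊕0⊕1⊕0⊕1⊕1⊕0⊕0⊕1⊕1⊕0⊕1⊕1⊕0 = 0
p2 (pos 2,3,6,7,10,11,14,15,18,19,22,23,26,27,30,31): XOR of data positions = 1⊕0⊕0⊕0⊕0⊕0⊕1⊕0⊕0⊕0⊕1⊕1⊕1⊕0⊕0 = 1
p4 (pos 4,5,6,7,12,13,14,15,20,21,22,23,28,29,30,31): XOR of data positions = 0⊕0⊕0⊕0⊕1⊕0⊕1⊕1⊕1⊕0⊕1⊕0⊕1⊕0⊕0 = 0
p8 (pos 8,9,10,11,12,13,14,15,24,25,26,27,28,29,30,31): XOR of data positions = 1⊕0⊕0⊕0⊕1⊕0⊕1⊕1⊕0⊕1⊕1⊕0⊕1⊕0⊕0 = 1
p16 (pos 16,17,18,19,20,21,22,23,24,25,26,27,28,29,30,31): XOR of data positions = 0⊕0⊕0⊕1⊕1⊕0⊕1⊕1⊕0⊕1⊕1⊕0⊕1⊕0⊕0 = 1
Codeword: 0110000110001011000110110110100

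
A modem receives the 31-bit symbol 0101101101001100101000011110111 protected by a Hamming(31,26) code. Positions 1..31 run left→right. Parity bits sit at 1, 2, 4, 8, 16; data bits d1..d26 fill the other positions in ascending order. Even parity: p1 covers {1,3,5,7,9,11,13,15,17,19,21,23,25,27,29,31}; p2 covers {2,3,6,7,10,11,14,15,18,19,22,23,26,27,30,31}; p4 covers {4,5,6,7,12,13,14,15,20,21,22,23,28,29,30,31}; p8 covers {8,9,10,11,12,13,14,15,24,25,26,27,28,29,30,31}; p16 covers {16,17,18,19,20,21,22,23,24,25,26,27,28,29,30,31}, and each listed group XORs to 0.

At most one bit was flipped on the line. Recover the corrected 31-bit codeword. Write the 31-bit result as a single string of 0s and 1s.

s1 (pos 1,3,5,7,9,11,13,15,17,19,21,23,25,27,29,31): 0⊕0⊕1⊕1⊕0⊕0⊕1⊕0⊕1⊕1⊕0⊕0⊕1⊕1⊕1⊕1 = 1
s2 (pos 2,3,6,7,10,11,14,15,18,19,22,23,26,27,30,31): 1⊕0⊕0⊕1⊕1⊕0⊕1⊕0⊕0⊕1⊕0⊕0⊕1⊕1⊕1⊕1 = 1
s4 (pos 4,5,6,7,12,13,14,15,20,21,22,23,28,29,30,31): 1⊕1⊕0⊕1⊕0⊕1⊕1⊕0⊕0⊕0⊕0⊕0⊕0⊕1⊕1⊕1 = 0
s8 (pos 8,9,10,11,12,13,14,15,24,25,26,27,28,29,30,31): 1⊕0⊕1⊕0⊕0⊕1⊕1⊕0⊕1⊕1⊕1⊕1⊕0⊕1⊕1⊕1 = 1
s16 (pos 16,17,18,19,20,21,22,23,24,25,26,27,28,29,30,31): 0⊕1⊕0⊕1⊕0⊕0⊕0⊕0⊕1⊕1⊕1⊕1⊕0⊕1⊕1⊕1 = 1
Syndrome s16…s1 = 11011 → error at position 27.
Flip position 27: 0101101101001100101000011110111 → 0101101101001100101000011100111

0101101101001100101000011100111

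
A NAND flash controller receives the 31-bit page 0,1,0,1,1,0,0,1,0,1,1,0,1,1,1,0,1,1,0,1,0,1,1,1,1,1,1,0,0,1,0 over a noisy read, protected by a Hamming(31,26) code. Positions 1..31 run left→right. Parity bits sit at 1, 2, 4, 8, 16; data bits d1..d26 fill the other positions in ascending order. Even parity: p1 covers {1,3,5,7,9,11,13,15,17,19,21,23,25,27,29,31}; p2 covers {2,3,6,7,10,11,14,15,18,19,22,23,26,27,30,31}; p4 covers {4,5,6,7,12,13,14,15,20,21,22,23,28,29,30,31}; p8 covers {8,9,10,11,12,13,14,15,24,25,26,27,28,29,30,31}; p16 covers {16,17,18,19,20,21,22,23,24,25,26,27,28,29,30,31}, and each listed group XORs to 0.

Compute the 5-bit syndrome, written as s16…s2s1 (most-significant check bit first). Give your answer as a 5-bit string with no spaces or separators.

s1 (pos 1,3,5,7,9,11,13,15,17,19,21,23,25,27,29,31): 0⊕0⊕1⊕0⊕0⊕1⊕1⊕1⊕1⊕0⊕0⊕1⊕1⊕1⊕0⊕0 = 0
s2 (pos 2,3,6,7,10,11,14,15,18,19,22,23,26,27,30,31): 1⊕0⊕0⊕0⊕1⊕1⊕1⊕1⊕1⊕0⊕1⊕1⊕1⊕1⊕1⊕0 = 1
s4 (pos 4,5,6,7,12,13,14,15,20,21,22,23,28,29,30,31): 1⊕1⊕0⊕0⊕0⊕1⊕1⊕1⊕1⊕0⊕1⊕1⊕0⊕0⊕1⊕0 = 1
s8 (pos 8,9,10,11,12,13,14,15,24,25,26,27,28,29,30,31): 1⊕0⊕1⊕1⊕0⊕1⊕1⊕1⊕1⊕1⊕1⊕1⊕0⊕0⊕1⊕0 = 1
s16 (pos 16,17,18,19,20,21,22,23,24,25,26,27,28,29,30,31): 0⊕1⊕1⊕0⊕1⊕0⊕1⊕1⊕1⊕1⊕1⊕1⊕0⊕0⊕1⊕0 = 0
Syndrome s16…s1 = 01110 → error at position 14.

01110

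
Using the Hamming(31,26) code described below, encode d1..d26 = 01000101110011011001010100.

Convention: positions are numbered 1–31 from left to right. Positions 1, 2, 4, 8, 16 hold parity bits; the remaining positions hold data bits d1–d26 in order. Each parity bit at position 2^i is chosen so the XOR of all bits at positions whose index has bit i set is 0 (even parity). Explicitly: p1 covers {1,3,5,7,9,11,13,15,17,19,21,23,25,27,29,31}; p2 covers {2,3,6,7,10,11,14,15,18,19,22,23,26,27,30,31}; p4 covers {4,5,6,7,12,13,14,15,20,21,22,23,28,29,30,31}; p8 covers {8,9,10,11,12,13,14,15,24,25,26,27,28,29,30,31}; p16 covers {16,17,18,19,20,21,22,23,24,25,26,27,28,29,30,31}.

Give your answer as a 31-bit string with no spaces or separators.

1001100101011101011011001010100

Place data at non-parity positions: p1 p2 0 p4 1 0 0 p8 0 1 0 1 1 1 0 p16 0 1 1 0 1 1 0 0 1 0 1 0 1 0 0
p1 (pos 1,3,5,7,9,11,13,15,17,19,21,23,25,27,29,31): XOR of data positions = 0⊕1⊕0⊕0⊕0⊕1⊕0⊕0⊕1⊕1⊕0⊕1⊕1⊕1⊕0 = 1
p2 (pos 2,3,6,7,10,11,14,15,18,19,22,23,26,27,30,31): XOR of data positions = 0⊕0⊕0⊕1⊕0⊕1⊕0⊕1⊕1⊕1⊕0⊕0⊕1⊕0⊕0 = 0
p4 (pos 4,5,6,7,12,13,14,15,20,21,22,23,28,29,30,31): XOR of data positions = 1⊕0⊕0⊕1⊕1⊕1⊕0⊕0⊕1⊕1⊕0⊕0⊕1⊕0⊕0 = 1
p8 (pos 8,9,10,11,12,13,14,15,24,25,26,27,28,29,30,31): XOR of data positions = 0⊕1⊕0⊕1⊕1⊕1⊕0⊕0⊕1⊕0⊕1⊕0⊕1⊕0⊕0 = 1
p16 (pos 16,17,18,19,20,21,22,23,24,25,26,27,28,29,30,31): XOR of data positions = 0⊕1⊕1⊕0⊕1⊕1⊕0⊕0⊕1⊕0⊕1⊕0⊕1⊕0⊕0 = 1
Codeword: 1001100101011101011011001010100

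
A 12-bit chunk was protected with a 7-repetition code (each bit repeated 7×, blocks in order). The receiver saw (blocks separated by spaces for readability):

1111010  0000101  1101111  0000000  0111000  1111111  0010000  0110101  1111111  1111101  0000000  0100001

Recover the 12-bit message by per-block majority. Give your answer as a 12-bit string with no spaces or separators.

101001011100

Block 1 (1111010): 5 ones → 1
Block 2 (0000101): 2 ones → 0
Block 3 (1101111): 6 ones → 1
Block 4 (0000000): 0 ones → 0
Block 5 (0111000): 3 ones → 0
Block 6 (1111111): 7 ones → 1
Block 7 (0010000): 1 one → 0
Block 8 (0110101): 4 ones → 1
Block 9 (1111111): 7 ones → 1
Block 10 (1111101): 6 ones → 1
Block 11 (0000000): 0 ones → 0
Block 12 (0100001): 2 ones → 0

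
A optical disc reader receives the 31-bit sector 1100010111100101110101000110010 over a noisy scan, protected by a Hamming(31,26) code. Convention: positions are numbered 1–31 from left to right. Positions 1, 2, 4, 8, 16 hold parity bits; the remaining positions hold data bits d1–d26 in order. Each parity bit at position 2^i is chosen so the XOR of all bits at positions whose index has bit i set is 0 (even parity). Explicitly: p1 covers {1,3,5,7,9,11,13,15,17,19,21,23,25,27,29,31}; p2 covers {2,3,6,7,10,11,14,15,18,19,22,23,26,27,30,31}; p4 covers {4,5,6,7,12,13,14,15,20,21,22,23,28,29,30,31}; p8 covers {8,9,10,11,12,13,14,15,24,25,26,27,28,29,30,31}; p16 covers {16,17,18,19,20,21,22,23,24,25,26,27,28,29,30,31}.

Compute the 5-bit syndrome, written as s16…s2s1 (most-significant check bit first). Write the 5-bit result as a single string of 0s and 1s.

00101

s1 (pos 1,3,5,7,9,11,13,15,17,19,21,23,25,27,29,31): 1⊕0⊕0⊕0⊕1⊕1⊕0⊕0⊕1⊕0⊕0⊕0⊕0⊕1⊕0⊕0 = 1
s2 (pos 2,3,6,7,10,11,14,15,18,19,22,23,26,27,30,31): 1⊕0⊕1⊕0⊕1⊕1⊕1⊕0⊕1⊕0⊕1⊕0⊕1⊕1⊕1⊕0 = 0
s4 (pos 4,5,6,7,12,13,14,15,20,21,22,23,28,29,30,31): 0⊕0⊕1⊕0⊕0⊕0⊕1⊕0⊕1⊕0⊕1⊕0⊕0⊕0⊕1⊕0 = 1
s8 (pos 8,9,10,11,12,13,14,15,24,25,26,27,28,29,30,31): 1⊕1⊕1⊕1⊕0⊕0⊕1⊕0⊕0⊕0⊕1⊕1⊕0⊕0⊕1⊕0 = 0
s16 (pos 16,17,18,19,20,21,22,23,24,25,26,27,28,29,30,31): 1⊕1⊕1⊕0⊕1⊕0⊕1⊕0⊕0⊕0⊕1⊕1⊕0⊕0⊕1⊕0 = 0
Syndrome s16…s1 = 00101 → error at position 5.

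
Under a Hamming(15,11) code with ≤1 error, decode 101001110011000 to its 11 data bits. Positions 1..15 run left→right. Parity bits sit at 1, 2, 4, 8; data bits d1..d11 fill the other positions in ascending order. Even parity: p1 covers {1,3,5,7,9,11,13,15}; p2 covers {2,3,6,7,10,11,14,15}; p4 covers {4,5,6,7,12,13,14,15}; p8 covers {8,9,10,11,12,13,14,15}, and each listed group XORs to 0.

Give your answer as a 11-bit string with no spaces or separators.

10110010000

s1 (pos 1,3,5,7,9,11,13,15): 1⊕1⊕0⊕1⊕0⊕1⊕0⊕0 = 0
s2 (pos 2,3,6,7,10,11,14,15): 0⊕1⊕1⊕1⊕0⊕1⊕0⊕0 = 0
s4 (pos 4,5,6,7,12,13,14,15): 0⊕0⊕1⊕1⊕1⊕0⊕0⊕0 = 1
s8 (pos 8,9,10,11,12,13,14,15): 1⊕0⊕0⊕1⊕1⊕0⊕0⊕0 = 1
Syndrome s8…s1 = 1100 → error at position 12.
Flip position 12: 101001110011000 → 101001110010000
Read data bits from positions 3,5,6,7,9,10,11,12,13,14,15: 10110010000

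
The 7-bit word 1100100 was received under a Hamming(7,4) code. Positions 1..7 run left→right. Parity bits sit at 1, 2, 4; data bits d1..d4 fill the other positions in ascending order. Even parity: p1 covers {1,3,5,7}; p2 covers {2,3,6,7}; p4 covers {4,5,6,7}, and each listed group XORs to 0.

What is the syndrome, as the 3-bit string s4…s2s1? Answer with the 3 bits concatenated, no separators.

110

s1 (pos 1,3,5,7): 1⊕0⊕1⊕0 = 0
s2 (pos 2,3,6,7): 1⊕0⊕0⊕0 = 1
s4 (pos 4,5,6,7): 0⊕1⊕0⊕0 = 1
Syndrome s4…s1 = 110 → error at position 6.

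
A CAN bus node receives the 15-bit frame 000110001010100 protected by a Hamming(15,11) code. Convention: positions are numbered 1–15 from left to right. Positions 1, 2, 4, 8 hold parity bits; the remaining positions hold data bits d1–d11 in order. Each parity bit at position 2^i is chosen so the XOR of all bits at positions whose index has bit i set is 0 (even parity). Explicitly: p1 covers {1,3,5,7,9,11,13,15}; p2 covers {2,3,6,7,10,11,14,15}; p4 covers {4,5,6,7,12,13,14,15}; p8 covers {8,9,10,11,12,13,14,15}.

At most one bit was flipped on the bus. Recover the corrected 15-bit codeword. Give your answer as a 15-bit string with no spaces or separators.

s1 (pos 1,3,5,7,9,11,13,15): 0⊕0⊕1⊕0⊕1⊕1⊕1⊕0 = 0
s2 (pos 2,3,6,7,10,11,14,15): 0⊕0⊕0⊕0⊕0⊕1⊕0⊕0 = 1
s4 (pos 4,5,6,7,12,13,14,15): 1⊕1⊕0⊕0⊕0⊕1⊕0⊕0 = 1
s8 (pos 8,9,10,11,12,13,14,15): 0⊕1⊕0⊕1⊕0⊕1⊕0⊕0 = 1
Syndrome s8…s1 = 1110 → error at position 14.
Flip position 14: 000110001010100 → 000110001010110

000110001010110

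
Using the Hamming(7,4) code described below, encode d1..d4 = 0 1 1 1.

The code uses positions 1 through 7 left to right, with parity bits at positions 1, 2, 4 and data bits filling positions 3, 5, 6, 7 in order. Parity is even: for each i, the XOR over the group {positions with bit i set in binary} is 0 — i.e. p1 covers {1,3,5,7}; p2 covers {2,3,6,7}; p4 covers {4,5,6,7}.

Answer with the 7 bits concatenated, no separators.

Place data at non-parity positions: p1 p2 0 p4 1 1 1
p1 (pos 1,3,5,7): XOR of data positions = 0⊕1⊕1 = 0
p2 (pos 2,3,6,7): XOR of data positions = 0⊕1⊕1 = 0
p4 (pos 4,5,6,7): XOR of data positions = 1⊕1⊕1 = 1
Codeword: 0001111

0001111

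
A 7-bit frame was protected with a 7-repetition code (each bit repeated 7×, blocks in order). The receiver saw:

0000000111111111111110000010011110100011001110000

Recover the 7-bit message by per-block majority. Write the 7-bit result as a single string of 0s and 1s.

0110100

Block 1 (0000000): 0 ones → 0
Block 2 (1111111): 7 ones → 1
Block 3 (1111111): 7 ones → 1
Block 4 (0000010): 1 one → 0
Block 5 (0111101): 5 ones → 1
Block 6 (0001100): 2 ones → 0
Block 7 (1110000): 3 ones → 0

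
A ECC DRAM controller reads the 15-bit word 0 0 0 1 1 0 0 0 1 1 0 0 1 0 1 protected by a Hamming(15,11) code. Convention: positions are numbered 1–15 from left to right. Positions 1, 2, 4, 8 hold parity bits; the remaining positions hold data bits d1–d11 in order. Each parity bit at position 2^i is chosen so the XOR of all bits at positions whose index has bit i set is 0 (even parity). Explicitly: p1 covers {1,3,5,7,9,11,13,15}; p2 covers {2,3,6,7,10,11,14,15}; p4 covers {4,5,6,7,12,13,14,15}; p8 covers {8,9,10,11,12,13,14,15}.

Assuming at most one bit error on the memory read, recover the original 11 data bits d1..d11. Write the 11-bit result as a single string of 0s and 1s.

01001100101

s1 (pos 1,3,5,7,9,11,13,15): 0⊕0⊕1⊕0⊕1⊕0⊕1⊕1 = 0
s2 (pos 2,3,6,7,10,11,14,15): 0⊕0⊕0⊕0⊕1⊕0⊕0⊕1 = 0
s4 (pos 4,5,6,7,12,13,14,15): 1⊕1⊕0⊕0⊕0⊕1⊕0⊕1 = 0
s8 (pos 8,9,10,11,12,13,14,15): 0⊕1⊕1⊕0⊕0⊕1⊕0⊕1 = 0
Syndrome s8…s1 = 0000 → no error.
Read data bits from positions 3,5,6,7,9,10,11,12,13,14,15: 01001100101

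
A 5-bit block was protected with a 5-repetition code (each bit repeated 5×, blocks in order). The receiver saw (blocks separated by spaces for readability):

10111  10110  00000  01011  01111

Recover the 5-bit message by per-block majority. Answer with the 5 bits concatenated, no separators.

Block 1 (10111): 4 ones → 1
Block 2 (10110): 3 ones → 1
Block 3 (00000): 0 ones → 0
Block 4 (01011): 3 ones → 1
Block 5 (01111): 4 ones → 1

11011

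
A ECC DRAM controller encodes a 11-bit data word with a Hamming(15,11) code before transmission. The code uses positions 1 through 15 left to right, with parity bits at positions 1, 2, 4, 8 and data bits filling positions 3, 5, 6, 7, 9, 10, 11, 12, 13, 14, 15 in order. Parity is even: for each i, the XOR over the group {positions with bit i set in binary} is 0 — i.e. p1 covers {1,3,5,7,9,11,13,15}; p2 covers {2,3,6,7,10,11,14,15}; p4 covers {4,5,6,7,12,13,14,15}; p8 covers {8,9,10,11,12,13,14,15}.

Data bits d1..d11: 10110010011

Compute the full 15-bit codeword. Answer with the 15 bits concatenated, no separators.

Place data at non-parity positions: p1 p2 1 p4 0 1 1 p8 0 0 1 0 0 1 1
p1 (pos 1,3,5,7,9,11,13,15): XOR of data positions = 1⊕0⊕1⊕0⊕1⊕0⊕1 = 0
p2 (pos 2,3,6,7,10,11,14,15): XOR of data positions = 1⊕1⊕1⊕0⊕1⊕1⊕1 = 0
p4 (pos 4,5,6,7,12,13,14,15): XOR of data positions = 0⊕1⊕1⊕0⊕0⊕1⊕1 = 0
p8 (pos 8,9,10,11,12,13,14,15): XOR of data positions = 0⊕0⊕1⊕0⊕0⊕1⊕1 = 1
Codeword: 001001110010011

001001110010011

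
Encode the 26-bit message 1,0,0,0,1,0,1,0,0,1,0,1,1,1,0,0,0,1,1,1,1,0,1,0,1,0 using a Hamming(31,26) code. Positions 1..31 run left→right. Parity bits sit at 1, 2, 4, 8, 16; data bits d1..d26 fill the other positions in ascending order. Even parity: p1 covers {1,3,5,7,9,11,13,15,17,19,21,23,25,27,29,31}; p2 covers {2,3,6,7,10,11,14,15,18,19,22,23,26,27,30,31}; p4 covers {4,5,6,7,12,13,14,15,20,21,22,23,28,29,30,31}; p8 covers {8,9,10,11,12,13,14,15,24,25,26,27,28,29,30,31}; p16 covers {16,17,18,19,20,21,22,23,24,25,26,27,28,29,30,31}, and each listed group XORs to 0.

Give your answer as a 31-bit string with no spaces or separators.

Place data at non-parity positions: p1 p2 1 p4 0 0 0 p8 1 0 1 0 0 1 0 p16 1 1 1 0 0 0 1 1 1 1 0 1 0 1 0
p1 (pos 1,3,5,7,9,11,13,15,17,19,21,23,25,27,29,31): XOR of data positions = 1⊕0⊕0⊕1⊕1⊕0⊕0⊕1⊕1⊕0⊕1⊕1⊕0⊕0⊕0 = 1
p2 (pos 2,3,6,7,10,11,14,15,18,19,22,23,26,27,30,31): XOR of data positions = 1⊕0⊕0⊕0⊕1⊕1⊕0⊕1⊕1⊕0⊕1⊕1⊕0⊕1⊕0 = 0
p4 (pos 4,5,6,7,12,13,14,15,20,21,22,23,28,29,30,31): XOR of data positions = 0⊕0⊕0⊕0⊕0⊕1⊕0⊕0⊕0⊕0⊕1⊕1⊕0⊕1⊕0 = 0
p8 (pos 8,9,10,11,12,13,14,15,24,25,26,27,28,29,30,31): XOR of data positions = 1⊕0⊕1⊕0⊕0⊕1⊕0⊕1⊕1⊕1⊕0⊕1⊕0⊕1⊕0 = 0
p16 (pos 16,17,18,19,20,21,22,23,24,25,26,27,28,29,30,31): XOR of data positions = 1⊕1⊕1⊕0⊕0⊕0⊕1⊕1⊕1⊕1⊕0⊕1⊕0⊕1⊕0 = 1
Codeword: 1010000010100101111000111101010

1010000010100101111000111101010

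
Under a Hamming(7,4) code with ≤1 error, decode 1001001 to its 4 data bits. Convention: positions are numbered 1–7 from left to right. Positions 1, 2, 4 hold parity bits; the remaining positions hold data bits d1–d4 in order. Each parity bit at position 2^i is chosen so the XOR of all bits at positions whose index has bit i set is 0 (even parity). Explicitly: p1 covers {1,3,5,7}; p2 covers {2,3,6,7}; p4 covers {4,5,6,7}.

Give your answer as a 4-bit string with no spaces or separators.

s1 (pos 1,3,5,7): 1⊕0⊕0⊕1 = 0
s2 (pos 2,3,6,7): 0⊕0⊕0⊕1 = 1
s4 (pos 4,5,6,7): 1⊕0⊕0⊕1 = 0
Syndrome s4…s1 = 010 → error at position 2.
Flip position 2: 1001001 → 1101001
Read data bits from positions 3,5,6,7: 0001

0001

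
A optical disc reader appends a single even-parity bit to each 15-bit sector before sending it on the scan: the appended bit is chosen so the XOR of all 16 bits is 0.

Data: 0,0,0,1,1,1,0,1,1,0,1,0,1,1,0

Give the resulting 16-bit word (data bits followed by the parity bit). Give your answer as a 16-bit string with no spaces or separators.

0001110110101100

XOR of the 15 data bits: 0⊕0⊕0⊕1⊕1⊕1⊕0⊕1⊕1⊕0⊕1⊕0⊕1⊕1⊕0 = 0
Parity bit = 0 (so all 16 bits XOR to 0).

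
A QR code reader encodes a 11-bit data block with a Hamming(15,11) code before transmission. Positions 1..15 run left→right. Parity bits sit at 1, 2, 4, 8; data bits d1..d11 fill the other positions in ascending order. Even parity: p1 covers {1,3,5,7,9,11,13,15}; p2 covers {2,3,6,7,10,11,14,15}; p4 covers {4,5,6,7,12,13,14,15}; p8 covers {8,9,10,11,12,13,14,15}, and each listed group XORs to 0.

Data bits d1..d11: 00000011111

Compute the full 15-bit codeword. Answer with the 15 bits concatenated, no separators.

110000010011111

Place data at non-parity positions: p1 p2 0 p4 0 0 0 p8 0 0 1 1 1 1 1
p1 (pos 1,3,5,7,9,11,13,15): XOR of data positions = 0⊕0⊕0⊕0⊕1⊕1⊕1 = 1
p2 (pos 2,3,6,7,10,11,14,15): XOR of data positions = 0⊕0⊕0⊕0⊕1⊕1⊕1 = 1
p4 (pos 4,5,6,7,12,13,14,15): XOR of data positions = 0⊕0⊕0⊕1⊕1⊕1⊕1 = 0
p8 (pos 8,9,10,11,12,13,14,15): XOR of data positions = 0⊕0⊕1⊕1⊕1⊕1⊕1 = 1
Codeword: 110000010011111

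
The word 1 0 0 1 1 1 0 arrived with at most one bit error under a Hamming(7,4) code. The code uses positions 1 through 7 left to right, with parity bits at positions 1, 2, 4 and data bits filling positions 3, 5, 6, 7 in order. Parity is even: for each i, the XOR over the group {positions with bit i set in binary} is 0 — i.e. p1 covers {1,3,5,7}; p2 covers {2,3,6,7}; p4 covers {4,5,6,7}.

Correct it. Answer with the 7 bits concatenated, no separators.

s1 (pos 1,3,5,7): 1⊕0⊕1⊕0 = 0
s2 (pos 2,3,6,7): 0⊕0⊕1⊕0 = 1
s4 (pos 4,5,6,7): 1⊕1⊕1⊕0 = 1
Syndrome s4…s1 = 110 → error at position 6.
Flip position 6: 1001110 → 1001100

1001100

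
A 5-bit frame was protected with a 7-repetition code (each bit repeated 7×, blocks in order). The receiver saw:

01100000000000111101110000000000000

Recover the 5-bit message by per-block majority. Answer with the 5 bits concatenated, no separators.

Block 1 (0110000): 2 ones → 0
Block 2 (0000000): 0 ones → 0
Block 3 (1111011): 6 ones → 1
Block 4 (1000000): 1 one → 0
Block 5 (0000000): 0 ones → 0

00100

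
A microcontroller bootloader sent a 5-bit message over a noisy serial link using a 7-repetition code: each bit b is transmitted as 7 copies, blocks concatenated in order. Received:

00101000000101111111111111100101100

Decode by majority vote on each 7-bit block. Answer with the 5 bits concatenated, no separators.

Block 1 (0010100): 2 ones → 0
Block 2 (0000101): 2 ones → 0
Block 3 (1111111): 7 ones → 1
Block 4 (1111110): 6 ones → 1
Block 5 (0101100): 3 ones → 0

00110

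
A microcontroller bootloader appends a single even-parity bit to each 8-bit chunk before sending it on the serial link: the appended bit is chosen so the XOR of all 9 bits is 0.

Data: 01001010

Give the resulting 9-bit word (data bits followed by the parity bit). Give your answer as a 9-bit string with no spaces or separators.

XOR of the 8 data bits: 0⊕1⊕0⊕0⊕1⊕0⊕1⊕0 = 1
Parity bit = 1 (so all 9 bits XOR to 0).

010010101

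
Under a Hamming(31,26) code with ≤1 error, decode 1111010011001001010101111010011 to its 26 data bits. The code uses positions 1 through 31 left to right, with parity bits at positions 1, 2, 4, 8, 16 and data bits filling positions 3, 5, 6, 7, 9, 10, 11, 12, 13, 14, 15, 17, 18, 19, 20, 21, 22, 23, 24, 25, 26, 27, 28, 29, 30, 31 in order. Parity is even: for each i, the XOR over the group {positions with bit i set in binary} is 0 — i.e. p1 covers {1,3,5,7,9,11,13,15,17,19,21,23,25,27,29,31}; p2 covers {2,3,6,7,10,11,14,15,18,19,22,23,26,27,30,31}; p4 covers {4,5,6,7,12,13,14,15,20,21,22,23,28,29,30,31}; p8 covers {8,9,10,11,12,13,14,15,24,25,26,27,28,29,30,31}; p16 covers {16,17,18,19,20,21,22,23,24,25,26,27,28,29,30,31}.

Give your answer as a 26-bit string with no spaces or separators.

s1 (pos 1,3,5,7,9,11,13,15,17,19,21,23,25,27,29,31): 1⊕1⊕0⊕0⊕1⊕0⊕1⊕0⊕0⊕0⊕0⊕1⊕1⊕1⊕0⊕1 = 0
s2 (pos 2,3,6,7,10,11,14,15,18,19,22,23,26,27,30,31): 1⊕1⊕1⊕0⊕1⊕0⊕0⊕0⊕1⊕0⊕1⊕1⊕0⊕1⊕1⊕1 = 0
s4 (pos 4,5,6,7,12,13,14,15,20,21,22,23,28,29,30,31): 1⊕0⊕1⊕0⊕0⊕1⊕0⊕0⊕1⊕0⊕1⊕1⊕0⊕0⊕1⊕1 = 0
s8 (pos 8,9,10,11,12,13,14,15,24,25,26,27,28,29,30,31): 0⊕1⊕1⊕0⊕0⊕1⊕0⊕0⊕1⊕1⊕0⊕1⊕0⊕0⊕1⊕1 = 0
s16 (pos 16,17,18,19,20,21,22,23,24,25,26,27,28,29,30,31): 1⊕0⊕1⊕0⊕1⊕0⊕1⊕1⊕1⊕1⊕0⊕1⊕0⊕0⊕1⊕1 = 0
Syndrome s16…s1 = 00000 → no error.
Read data bits from positions 3,5,6,7,9,10,11,12,13,14,15,17,18,19,20,21,22,23,24,25,26,27,28,29,30,31: 10101100100010101111010011

10101100100010101111010011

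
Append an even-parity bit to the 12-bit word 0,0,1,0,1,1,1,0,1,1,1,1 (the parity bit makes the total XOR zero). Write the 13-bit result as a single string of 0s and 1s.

0010111011110

XOR of the 12 data bits: 0⊕0⊕1⊕0⊕1⊕1⊕1⊕0⊕1⊕1⊕1⊕1 = 0
Parity bit = 0 (so all 13 bits XOR to 0).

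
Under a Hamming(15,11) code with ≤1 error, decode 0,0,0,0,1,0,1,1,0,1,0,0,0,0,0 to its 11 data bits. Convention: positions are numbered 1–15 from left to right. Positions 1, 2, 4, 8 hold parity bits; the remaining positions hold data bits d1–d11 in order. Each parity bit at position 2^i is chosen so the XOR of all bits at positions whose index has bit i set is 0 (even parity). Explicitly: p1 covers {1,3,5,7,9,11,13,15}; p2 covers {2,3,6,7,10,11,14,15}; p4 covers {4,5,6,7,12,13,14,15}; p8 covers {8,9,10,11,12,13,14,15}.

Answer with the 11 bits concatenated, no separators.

01010100000

s1 (pos 1,3,5,7,9,11,13,15): 0⊕0⊕1⊕1⊕0⊕0⊕0⊕0 = 0
s2 (pos 2,3,6,7,10,11,14,15): 0⊕0⊕0⊕1⊕1⊕0⊕0⊕0 = 0
s4 (pos 4,5,6,7,12,13,14,15): 0⊕1⊕0⊕1⊕0⊕0⊕0⊕0 = 0
s8 (pos 8,9,10,11,12,13,14,15): 1⊕0⊕1⊕0⊕0⊕0⊕0⊕0 = 0
Syndrome s8…s1 = 0000 → no error.
Read data bits from positions 3,5,6,7,9,10,11,12,13,14,15: 01010100000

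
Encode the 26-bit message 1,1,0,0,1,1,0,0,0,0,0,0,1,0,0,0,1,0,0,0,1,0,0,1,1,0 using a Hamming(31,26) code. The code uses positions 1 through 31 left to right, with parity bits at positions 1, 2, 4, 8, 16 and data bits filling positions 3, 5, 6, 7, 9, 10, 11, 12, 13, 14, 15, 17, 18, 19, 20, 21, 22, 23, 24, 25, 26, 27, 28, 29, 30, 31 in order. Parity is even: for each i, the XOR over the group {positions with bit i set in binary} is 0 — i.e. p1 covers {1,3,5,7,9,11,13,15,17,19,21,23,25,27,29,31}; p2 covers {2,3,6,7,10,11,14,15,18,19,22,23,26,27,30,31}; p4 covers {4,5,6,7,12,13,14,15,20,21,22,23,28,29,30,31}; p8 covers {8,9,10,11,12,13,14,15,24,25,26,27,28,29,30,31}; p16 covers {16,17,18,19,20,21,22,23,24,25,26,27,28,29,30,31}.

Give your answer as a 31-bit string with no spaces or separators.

Place data at non-parity positions: p1 p2 1 p4 1 0 0 p8 1 1 0 0 0 0 0 p16 0 1 0 0 0 1 0 0 0 1 0 0 1 1 0
p1 (pos 1,3,5,7,9,11,13,15,17,19,21,23,25,27,29,31): XOR of data positions = 1⊕1⊕0⊕1⊕0⊕0⊕0⊕0⊕0⊕0⊕0⊕0⊕0⊕1⊕0 = 0
p2 (pos 2,3,6,7,10,11,14,15,18,19,22,23,26,27,30,31): XOR of data positions = 1⊕0⊕0⊕1⊕0⊕0⊕0⊕1⊕0⊕1⊕0⊕1⊕0⊕1⊕0 = 0
p4 (pos 4,5,6,7,12,13,14,15,20,21,22,23,28,29,30,31): XOR of data positions = 1⊕0⊕0⊕0⊕0⊕0⊕0⊕0⊕0⊕1⊕0⊕0⊕1⊕1⊕0 = 0
p8 (pos 8,9,10,11,12,13,14,15,24,25,26,27,28,29,30,31): XOR of data positions = 1⊕1⊕0⊕0⊕0⊕0⊕0⊕0⊕0⊕1⊕0⊕0⊕1⊕1⊕0 = 1
p16 (pos 16,17,18,19,20,21,22,23,24,25,26,27,28,29,30,31): XOR of data positions = 0⊕1⊕0⊕0⊕0⊕1⊕0⊕0⊕0⊕1⊕0⊕0⊕1⊕1⊕0 = 1
Codeword: 0010100111000001010001000100110

0010100111000001010001000100110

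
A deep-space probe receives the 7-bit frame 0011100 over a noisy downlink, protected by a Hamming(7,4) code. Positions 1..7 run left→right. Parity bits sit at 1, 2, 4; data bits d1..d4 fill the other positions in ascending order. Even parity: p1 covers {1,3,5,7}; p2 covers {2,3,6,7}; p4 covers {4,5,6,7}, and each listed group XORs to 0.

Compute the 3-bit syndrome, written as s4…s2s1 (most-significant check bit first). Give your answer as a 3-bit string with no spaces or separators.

010

s1 (pos 1,3,5,7): 0⊕1⊕1⊕0 = 0
s2 (pos 2,3,6,7): 0⊕1⊕0⊕0 = 1
s4 (pos 4,5,6,7): 1⊕1⊕0⊕0 = 0
Syndrome s4…s1 = 010 → error at position 2.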